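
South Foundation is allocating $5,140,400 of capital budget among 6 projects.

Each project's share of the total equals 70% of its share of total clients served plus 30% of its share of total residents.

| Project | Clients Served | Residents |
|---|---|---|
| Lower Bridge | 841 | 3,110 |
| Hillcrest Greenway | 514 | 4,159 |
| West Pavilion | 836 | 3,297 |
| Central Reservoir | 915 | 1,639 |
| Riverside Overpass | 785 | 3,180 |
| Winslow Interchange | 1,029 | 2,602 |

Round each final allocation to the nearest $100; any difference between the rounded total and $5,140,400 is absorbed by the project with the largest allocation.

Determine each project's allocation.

Clients served total 4,920; residents total 17,987.
Composite weights (70% clients served + 30% residents): Lower Bridge 0.1715; Hillcrest Greenway 0.1425; West Pavilion 0.1739; Central Reservoir 0.1575; Riverside Overpass 0.1647; Winslow Interchange 0.1898.
Raw shares: Lower Bridge 881,708.48; Hillcrest Greenway 732,490.79; West Pavilion 894,084.19; Central Reservoir 809,712.40; Riverside Overpass 846,753.92; Winslow Interchange 975,650.23.
At nearest $100: Lower Bridge $881,700; Hillcrest Greenway $732,500; West Pavilion $894,100; Central Reservoir $809,700; Riverside Overpass $846,800; Winslow Interchange $975,700. Sum = $5,140,500.
Difference $5,140,400 − $5,140,500 = −$100 applied to largest allocation (Winslow Interchange): Winslow Interchange becomes $975,600.

Lower Bridge: $881,700 · Hillcrest Greenway: $732,500 · West Pavilion: $894,100 · Central Reservoir: $809,700 · Riverside Overpass: $846,800 · Winslow Interchange: $975,600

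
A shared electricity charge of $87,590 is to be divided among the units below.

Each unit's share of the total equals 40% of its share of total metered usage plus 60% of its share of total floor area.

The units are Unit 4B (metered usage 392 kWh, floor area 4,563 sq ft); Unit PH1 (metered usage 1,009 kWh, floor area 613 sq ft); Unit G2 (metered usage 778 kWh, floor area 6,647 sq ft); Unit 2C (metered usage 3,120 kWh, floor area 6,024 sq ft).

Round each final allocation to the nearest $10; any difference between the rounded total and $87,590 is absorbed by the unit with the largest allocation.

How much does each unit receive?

Unit 4B: $16,030; Unit PH1: $8,480; Unit G2: $24,720; Unit 2C: $38,360

Totals — metered usage 5,299, floor area 17,847.
Composite weights (40% metered usage + 60% floor area): Unit 4B 0.1830; Unit PH1 0.0968; Unit G2 0.2822; Unit 2C 0.4380.
Unrounded shares: Unit 4B 16,028.48; Unit PH1 8,476.42; Unit G2 24,717.39; Unit 2C 38,367.71.
After rounding ($10): Unit 4B $16,030; Unit PH1 $8,480; Unit G2 $24,720; Unit 2C $38,370. Sum = $87,600.
Difference $87,590 − $87,600 = −$10 applied to largest allocation (Unit 2C): Unit 2C becomes $38,360.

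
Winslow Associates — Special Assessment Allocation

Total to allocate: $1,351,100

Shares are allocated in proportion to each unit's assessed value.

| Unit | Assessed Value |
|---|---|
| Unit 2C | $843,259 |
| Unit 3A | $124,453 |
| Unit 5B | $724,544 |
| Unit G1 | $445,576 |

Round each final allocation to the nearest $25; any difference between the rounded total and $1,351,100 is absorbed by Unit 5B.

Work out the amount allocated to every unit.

Sum of assessed value: 2,137,832.
Proportional shares: Unit 2C 843,259/2,137,832 × $1,351,100 = 532,935.81; Unit 3A 124,453/2,137,832 × $1,351,100 = 78,653.72; Unit 5B 724,544/2,137,832 × $1,351,100 = 457,908.48; Unit G1 445,576/2,137,832 × $1,351,100 = 281,601.98.
After rounding ($25): Unit 2C $532,925; Unit 3A $78,650; Unit 5B $457,900; Unit G1 $281,600. Sum = $1,351,075.
Difference $1,351,100 − $1,351,075 = +$25 applied to Unit 5B: Unit 5B becomes $457,925.

Unit 2C: $532,925 · Unit 3A: $78,650 · Unit 5B: $457,925 · Unit G1: $281,600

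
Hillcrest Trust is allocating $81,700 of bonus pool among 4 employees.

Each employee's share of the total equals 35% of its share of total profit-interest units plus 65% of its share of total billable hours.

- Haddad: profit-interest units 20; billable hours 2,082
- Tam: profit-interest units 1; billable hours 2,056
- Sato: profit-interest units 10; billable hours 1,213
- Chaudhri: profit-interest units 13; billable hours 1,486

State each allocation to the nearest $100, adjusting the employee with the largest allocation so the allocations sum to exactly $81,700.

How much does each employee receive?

Haddad: $29,200 | Tam: $16,600 | Sato: $15,900 | Chaudhri: $20,000

Profit-interest units total 44; billable hours total 6,837.
Combined weights (35% profit-interest units + 65% billable hours): Haddad 0.3570; Tam 0.2034; Sato 0.1949; Chaudhri 0.2447.
Proportional shares: Haddad 29,169.24; Tam 16,619.45; Sato 15,920.59; Chaudhri 19,990.72.
At nearest $100: Haddad $29,200; Tam $16,600; Sato $15,900; Chaudhri $20,000. Sum = $81,700.
No rounding difference to absorb.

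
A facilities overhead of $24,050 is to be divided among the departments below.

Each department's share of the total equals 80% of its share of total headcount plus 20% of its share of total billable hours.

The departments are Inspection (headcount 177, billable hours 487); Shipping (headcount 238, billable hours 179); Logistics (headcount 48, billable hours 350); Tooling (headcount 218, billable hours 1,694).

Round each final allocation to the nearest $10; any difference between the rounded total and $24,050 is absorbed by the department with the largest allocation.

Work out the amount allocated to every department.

Inspection: $5,870 · Shipping: $7,040 · Logistics: $1,980 · Tooling: $9,160

Totals — headcount 681, billable hours 2,710.
Blended shares (80% headcount + 20% billable hours): Inspection 0.2439; Shipping 0.2928; Logistics 0.0822; Tooling 0.3811.
Unrounded shares: Inspection 5,865.08; Shipping 7,041.82; Logistics 1,977.34; Tooling 9,165.75.
At nearest $10: Inspection $5,870; Shipping $7,040; Logistics $1,980; Tooling $9,170. Sum = $24,060.
Difference $24,050 − $24,060 = −$10 applied to largest allocation (Tooling): Tooling becomes $9,160.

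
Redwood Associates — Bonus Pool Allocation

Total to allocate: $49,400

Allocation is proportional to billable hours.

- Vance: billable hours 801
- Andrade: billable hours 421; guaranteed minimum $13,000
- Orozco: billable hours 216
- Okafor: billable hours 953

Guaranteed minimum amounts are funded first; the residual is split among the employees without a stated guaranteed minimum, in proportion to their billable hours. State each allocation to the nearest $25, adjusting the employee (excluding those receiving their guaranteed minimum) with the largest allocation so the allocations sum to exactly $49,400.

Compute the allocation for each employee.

Vance: $14,800; Andrade: $13,000; Orozco: $4,000; Okafor: $17,600

Minimums first: Andrade $13,000. Balance $36,400.
Balance split over remaining billable hours 1,970: Vance 14,800.20 → $14,800; Orozco 3,991.07 → $4,000; Okafor 17,608.73 → $17,600.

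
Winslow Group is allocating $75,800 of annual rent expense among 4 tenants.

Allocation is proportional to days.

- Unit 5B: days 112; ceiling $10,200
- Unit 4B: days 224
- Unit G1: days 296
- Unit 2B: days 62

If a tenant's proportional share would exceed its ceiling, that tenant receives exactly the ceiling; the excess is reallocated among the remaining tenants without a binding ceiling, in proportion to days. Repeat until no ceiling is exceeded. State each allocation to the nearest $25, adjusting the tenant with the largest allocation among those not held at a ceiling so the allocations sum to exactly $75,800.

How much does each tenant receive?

Unit 5B: $10,200 · Unit 4B: $25,250 · Unit G1: $33,350 · Unit 2B: $7,000

Combined days = 694.
Proportional shares (ignoring caps): Unit 5B 12,232.85; Unit 4B 24,465.71; Unit G1 32,329.68; Unit 2B 6,771.76.
Capped: Unit 5B ($10,200); residual $65,600 reallocated over remaining days 582.
Shares after redistribution: Unit 4B 25,248.11 → $25,250; Unit G1 33,363.57 → $33,375; Unit 2B 6,988.32 → $7,000.
Rounding difference −$25 applied to Unit G1 → $33,350.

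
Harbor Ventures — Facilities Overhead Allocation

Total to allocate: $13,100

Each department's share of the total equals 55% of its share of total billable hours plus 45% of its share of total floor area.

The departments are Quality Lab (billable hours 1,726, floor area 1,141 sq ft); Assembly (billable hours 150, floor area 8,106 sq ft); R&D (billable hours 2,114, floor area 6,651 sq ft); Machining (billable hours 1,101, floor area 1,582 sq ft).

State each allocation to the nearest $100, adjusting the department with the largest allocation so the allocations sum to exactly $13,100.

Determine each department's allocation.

Totals — billable hours 5,091, floor area 17,480.
Combined weights (55% billable hours + 45% floor area): Quality Lab 0.2158; Assembly 0.2249; R&D 0.3996; Machining 0.1597.
Proportional shares: Quality Lab 2,827.50; Assembly 2,945.97; R&D 5,234.82; Machining 2,091.70.
After rounding ($100): Quality Lab $2,800; Assembly $2,900; R&D $5,200; Machining $2,100. Sum = $13,000.
Difference $13,100 − $13,000 = +$100 applied to largest allocation (R&D): R&D becomes $5,300.

Quality Lab: $2,800; Assembly: $2,900; R&D: $5,300; Machining: $2,100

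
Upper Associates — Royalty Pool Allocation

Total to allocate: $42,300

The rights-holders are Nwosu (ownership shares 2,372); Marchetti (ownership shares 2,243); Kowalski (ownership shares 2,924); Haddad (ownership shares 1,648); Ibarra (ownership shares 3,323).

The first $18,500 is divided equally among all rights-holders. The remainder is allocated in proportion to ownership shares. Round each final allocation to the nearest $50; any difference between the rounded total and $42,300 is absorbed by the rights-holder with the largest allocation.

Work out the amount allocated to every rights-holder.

$18,500 shared equally gives $3,700 per rights-holder.
Remainder $23,800 by ownership shares (total 12,510): Nwosu 4,512.68 → $4,500; Marchetti 4,267.26 → $4,250; Kowalski 5,562.85 → $5,550; Haddad 3,135.28 → $3,150; Ibarra 6,321.93 → $6,300.
Rounding difference +$50 on remainder applied to Ibarra.
Totals: Nwosu $3,700 + $4,500 = $8,200; Marchetti $3,700 + $4,250 = $7,950; Kowalski $3,700 + $5,550 = $9,250; Haddad $3,700 + $3,150 = $6,850; Ibarra $3,700 + $6,350 = $10,050.

Nwosu: $8,200 · Marchetti: $7,950 · Kowalski: $9,250 · Haddad: $6,850 · Ibarra: $10,050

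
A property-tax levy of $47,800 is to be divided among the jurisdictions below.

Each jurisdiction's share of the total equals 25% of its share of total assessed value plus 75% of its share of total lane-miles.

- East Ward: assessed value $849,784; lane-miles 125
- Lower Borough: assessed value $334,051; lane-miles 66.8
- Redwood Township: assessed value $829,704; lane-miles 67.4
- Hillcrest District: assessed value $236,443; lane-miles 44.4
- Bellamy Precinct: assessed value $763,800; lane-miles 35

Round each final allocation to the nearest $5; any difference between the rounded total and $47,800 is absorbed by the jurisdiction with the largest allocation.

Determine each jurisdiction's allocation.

Assessed value total 3,013,782; lane-miles total 338.6.
Blended shares (25% assessed value + 75% lane-miles): East Ward 0.3474; Lower Borough 0.1757; Redwood Township 0.2181; Hillcrest District 0.1180; Bellamy Precinct 0.1409.
Unrounded shares: East Ward 16,604.14; Lower Borough 8,397.14; Redwood Township 10,425.99; Hillcrest District 5,638.47; Bellamy Precinct 6,734.26.
After rounding ($5): East Ward $16,605; Lower Borough $8,395; Redwood Township $10,425; Hillcrest District $5,640; Bellamy Precinct $6,735. Sum = $47,800.
Sum already equals the total — no adjustment.

East Ward: $16,605 | Lower Borough: $8,395 | Redwood Township: $10,425 | Hillcrest District: $5,640 | Bellamy Precinct: $6,735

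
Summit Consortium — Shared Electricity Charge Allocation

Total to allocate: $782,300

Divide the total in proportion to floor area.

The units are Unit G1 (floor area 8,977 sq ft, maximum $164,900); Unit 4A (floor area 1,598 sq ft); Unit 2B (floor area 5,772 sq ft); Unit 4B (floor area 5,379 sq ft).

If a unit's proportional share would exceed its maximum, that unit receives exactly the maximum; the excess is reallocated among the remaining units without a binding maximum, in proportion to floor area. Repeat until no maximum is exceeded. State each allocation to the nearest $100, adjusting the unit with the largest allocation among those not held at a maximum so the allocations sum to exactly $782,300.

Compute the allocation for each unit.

Unit G1: $164,900 | Unit 4A: $77,400 | Unit 2B: $279,500 | Unit 4B: $260,500

Floor area total: 21,726.
Pro-rata shares before constraints: Unit G1 323,239.76; Unit 4A 57,540.06; Unit 2B 207,835.57; Unit 4B 193,684.60.
Cap binds for Unit G1 ($164,900); remaining pool $617,400 reallocated over remaining floor area 12,749.
Redistributed shares: Unit 4A 77,386.87 → $77,400; Unit 2B 279,522.54 → $279,500; Unit 4B 260,490.60 → $260,500.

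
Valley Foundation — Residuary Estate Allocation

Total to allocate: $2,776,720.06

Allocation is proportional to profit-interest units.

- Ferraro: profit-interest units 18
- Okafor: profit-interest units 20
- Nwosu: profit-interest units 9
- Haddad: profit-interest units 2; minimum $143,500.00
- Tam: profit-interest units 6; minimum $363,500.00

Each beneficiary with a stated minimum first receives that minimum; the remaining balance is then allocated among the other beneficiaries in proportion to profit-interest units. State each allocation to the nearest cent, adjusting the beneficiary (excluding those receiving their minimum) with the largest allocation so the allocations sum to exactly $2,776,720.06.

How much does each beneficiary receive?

Ferraro: $869,254.49 · Okafor: $965,838.32 · Nwosu: $434,627.25 · Haddad: $143,500.00 · Tam: $363,500.00

Guaranteed amounts: Haddad $143,500.00; Tam $363,500.00. Residual $2,269,720.06.
Residual split over remaining profit-interest units 47: Ferraro 869,254.4911 → $869,254.49; Okafor 965,838.3234 → $965,838.32; Nwosu 434,627.2455 → $434,627.25.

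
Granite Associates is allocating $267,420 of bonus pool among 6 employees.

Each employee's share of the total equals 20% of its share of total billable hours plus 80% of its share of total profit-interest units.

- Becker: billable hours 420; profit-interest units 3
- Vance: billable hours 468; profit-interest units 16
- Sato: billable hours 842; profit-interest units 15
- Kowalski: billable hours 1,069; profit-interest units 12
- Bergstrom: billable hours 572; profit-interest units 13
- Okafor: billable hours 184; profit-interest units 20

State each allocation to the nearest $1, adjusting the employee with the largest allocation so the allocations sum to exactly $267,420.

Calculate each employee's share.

Totals — billable hours 3,555, profit-interest units 79.
Composite weights (20% billable hours + 80% profit-interest units): Becker 0.0540; Vance 0.1884; Sato 0.1993; Kowalski 0.1817; Bergstrom 0.1638; Okafor 0.2129.
Raw shares: Becker 14,442.94; Vance 50,369.74; Sato 53,288.42; Kowalski 48,579.42; Bergstrom 43,810.24; Okafor 56,929.24.
At nearest $1: Becker $14,443; Vance $50,370; Sato $53,288; Kowalski $48,579; Bergstrom $43,810; Okafor $56,929. Sum = $267,419.
Difference $267,420 − $267,419 = +$1 applied to largest allocation (Okafor): Okafor becomes $56,930.

Becker: $14,443 | Vance: $50,370 | Sato: $53,288 | Kowalski: $48,579 | Bergstrom: $43,810 | Okafor: $56,930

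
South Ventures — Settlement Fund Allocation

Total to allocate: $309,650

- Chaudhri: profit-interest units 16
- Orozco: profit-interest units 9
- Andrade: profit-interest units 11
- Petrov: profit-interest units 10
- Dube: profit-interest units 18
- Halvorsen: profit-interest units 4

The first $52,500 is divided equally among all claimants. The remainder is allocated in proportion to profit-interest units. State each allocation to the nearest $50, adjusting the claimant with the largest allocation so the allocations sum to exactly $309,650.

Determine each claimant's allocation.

First tranche $52,500 split equally: $8,750 each.
Remainder $257,150 by profit-interest units (total 68): Chaudhri 60,505.88 → $60,500; Orozco 34,034.56 → $34,050; Andrade 41,597.79 → $41,600; Petrov 37,816.18 → $37,800; Dube 68,069.12 → $68,050; Halvorsen 15,126.47 → $15,150.
Totals: Chaudhri $8,750 + $60,500 = $69,250; Orozco $8,750 + $34,050 = $42,800; Andrade $8,750 + $41,600 = $50,350; Petrov $8,750 + $37,800 = $46,550; Dube $8,750 + $68,050 = $76,800; Halvorsen $8,750 + $15,150 = $23,900.

Chaudhri: $69,250 | Orozco: $42,800 | Andrade: $50,350 | Petrov: $46,550 | Dube: $76,800 | Halvorsen: $23,900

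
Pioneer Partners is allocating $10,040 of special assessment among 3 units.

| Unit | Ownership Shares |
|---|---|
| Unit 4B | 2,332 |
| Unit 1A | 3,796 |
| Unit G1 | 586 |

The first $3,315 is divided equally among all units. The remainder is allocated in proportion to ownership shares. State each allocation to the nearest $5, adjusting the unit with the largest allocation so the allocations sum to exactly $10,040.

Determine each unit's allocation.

First tranche $3,315 split equally: $1,105 each.
Remainder $6,725 by ownership shares (total 6,714): Unit 4B 2,335.82 → $2,335; Unit 1A 3,802.22 → $3,800; Unit G1 586.96 → $585.
Rounding difference +$5 on remainder applied to Unit 1A.
Totals: Unit 4B $1,105 + $2,335 = $3,440; Unit 1A $1,105 + $3,805 = $4,910; Unit G1 $1,105 + $585 = $1,690.

Unit 4B: $3,440 · Unit 1A: $4,910 · Unit G1: $1,690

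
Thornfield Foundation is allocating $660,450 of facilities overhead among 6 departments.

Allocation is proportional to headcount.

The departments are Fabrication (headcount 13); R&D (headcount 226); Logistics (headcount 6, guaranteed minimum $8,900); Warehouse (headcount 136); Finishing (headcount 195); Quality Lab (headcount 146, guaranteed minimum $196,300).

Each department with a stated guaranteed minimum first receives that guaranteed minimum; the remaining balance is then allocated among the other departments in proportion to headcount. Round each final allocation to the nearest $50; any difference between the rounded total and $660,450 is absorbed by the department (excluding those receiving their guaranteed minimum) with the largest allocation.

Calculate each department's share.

Fabrication: $10,400 · R&D: $180,500 · Logistics: $8,900 · Warehouse: $108,600 · Finishing: $155,750 · Quality Lab: $196,300

Fund the minimums — Logistics $8,900; Quality Lab $196,300. Balance $455,250.
Balance split over remaining headcount 570: Fabrication 10,382.89 → $10,400; R&D 180,502.63 → $180,500; Warehouse 108,621.05 → $108,600; Finishing 155,743.42 → $155,750.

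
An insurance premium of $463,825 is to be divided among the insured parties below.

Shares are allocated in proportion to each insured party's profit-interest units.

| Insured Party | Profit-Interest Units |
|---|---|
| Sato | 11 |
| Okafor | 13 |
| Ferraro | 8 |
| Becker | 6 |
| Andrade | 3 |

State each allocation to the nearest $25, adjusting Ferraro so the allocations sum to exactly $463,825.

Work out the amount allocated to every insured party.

Sato: $124,450 · Okafor: $147,075 · Ferraro: $90,475 · Becker: $67,875 · Andrade: $33,950

Total profit-interest units = 41.
Unrounded shares: Sato 11/41 × $463,825 = 124,440.85; Okafor 13/41 × $463,825 = 147,066.46; Ferraro 8/41 × $463,825 = 90,502.44; Becker 6/41 × $463,825 = 67,876.83; Andrade 3/41 × $463,825 = 33,938.41.
Rounded to nearest $25: Sato $124,450; Okafor $147,075; Ferraro $90,500; Becker $67,875; Andrade $33,950. Sum = $463,850.
Difference $463,825 − $463,850 = −$25 applied to Ferraro: Ferraro becomes $90,475.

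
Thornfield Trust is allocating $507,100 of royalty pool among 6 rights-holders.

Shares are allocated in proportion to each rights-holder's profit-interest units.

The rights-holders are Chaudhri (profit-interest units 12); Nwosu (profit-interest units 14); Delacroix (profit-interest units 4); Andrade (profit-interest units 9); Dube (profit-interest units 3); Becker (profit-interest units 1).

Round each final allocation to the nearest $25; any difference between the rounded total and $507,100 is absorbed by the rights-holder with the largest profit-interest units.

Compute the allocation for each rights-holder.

Profit-interest units total: 12 + 14 + 4 + 9 + 3 + 1 = 43.
Pro-rata amounts: Chaudhri 141,516.28; Nwosu 165,102.33; Delacroix 47,172.09; Andrade 106,137.21; Dube 35,379.07; Becker 11,793.02.
At nearest $25: Chaudhri $141,525; Nwosu $165,100; Delacroix $47,175; Andrade $106,125; Dube $35,375; Becker $11,800. Sum = $507,100.
Sum already equals the total — no adjustment.

Chaudhri: $141,525 · Nwosu: $165,100 · Delacroix: $47,175 · Andrade: $106,125 · Dube: $35,375 · Becker: $11,800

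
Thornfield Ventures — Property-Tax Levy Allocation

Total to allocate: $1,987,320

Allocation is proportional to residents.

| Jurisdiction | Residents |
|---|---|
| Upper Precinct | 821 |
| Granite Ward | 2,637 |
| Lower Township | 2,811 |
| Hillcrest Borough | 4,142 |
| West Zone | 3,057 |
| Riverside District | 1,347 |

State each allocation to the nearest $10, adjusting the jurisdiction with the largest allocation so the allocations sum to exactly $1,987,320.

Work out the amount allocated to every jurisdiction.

Upper Precinct: $110,130 · Granite Ward: $353,730 · Lower Township: $377,070 · Hillcrest Borough: $555,630 · West Zone: $410,070 · Riverside District: $180,690

Total residents = 14,815.
Pro-rata amounts: Upper Precinct 821/14,815 × $1,987,320 = 110,130.93; Granite Ward 2,637/14,815 × $1,987,320 = 353,733.57; Lower Township 2,811/14,815 × $1,987,320 = 377,074.35; Hillcrest Borough 4,142/14,815 × $1,987,320 = 555,617.92; West Zone 3,057/14,815 × $1,987,320 = 410,073.39; Riverside District 1,347/14,815 × $1,987,320 = 180,689.84.
Rounded to nearest $10: Upper Precinct $110,130; Granite Ward $353,730; Lower Township $377,070; Hillcrest Borough $555,620; West Zone $410,070; Riverside District $180,690. Sum = $1,987,310.
Difference $1,987,320 − $1,987,310 = +$10 applied to largest allocation (Hillcrest Borough): Hillcrest Borough becomes $555,630.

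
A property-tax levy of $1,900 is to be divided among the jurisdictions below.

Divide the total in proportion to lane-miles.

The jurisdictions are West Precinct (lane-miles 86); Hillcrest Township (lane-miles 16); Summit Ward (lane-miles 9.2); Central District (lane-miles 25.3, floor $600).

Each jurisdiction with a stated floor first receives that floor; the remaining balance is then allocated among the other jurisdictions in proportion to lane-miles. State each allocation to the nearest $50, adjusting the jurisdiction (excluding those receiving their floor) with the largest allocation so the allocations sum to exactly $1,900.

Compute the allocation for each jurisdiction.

West Precinct: $1,000 · Hillcrest Township: $200 · Summit Ward: $100 · Central District: $600

Fund the minimums — Central District $600. Residual $1,300.
Residual split over remaining lane-miles 111.2: West Precinct 1,005.40 → $1,000; Hillcrest Township 187.05 → $200; Summit Ward 107.55 → $100.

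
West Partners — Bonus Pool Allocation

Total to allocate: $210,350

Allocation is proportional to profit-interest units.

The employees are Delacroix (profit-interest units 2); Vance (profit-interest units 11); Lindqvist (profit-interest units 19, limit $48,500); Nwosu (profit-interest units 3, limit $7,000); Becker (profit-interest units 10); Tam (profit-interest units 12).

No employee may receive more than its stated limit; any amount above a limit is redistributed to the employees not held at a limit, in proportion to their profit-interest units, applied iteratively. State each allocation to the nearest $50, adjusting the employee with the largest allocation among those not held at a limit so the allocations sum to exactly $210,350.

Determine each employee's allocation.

Delacroix: $8,850; Vance: $48,650; Lindqvist: $48,500; Nwosu: $7,000; Becker: $44,250; Tam: $53,100

Combined profit-interest units = 57.
Unconstrained shares: Delacroix 7,380.70; Vance 40,593.86; Lindqvist 70,116.67; Nwosu 11,071.05; Becker 36,903.51; Tam 44,284.21.
Cap binds for Lindqvist ($48,500), Nwosu ($7,000); remaining pool $154,850 reallocated over remaining profit-interest units 35.
Shares after redistribution: Delacroix 8,848.57 → $8,850; Vance 48,667.14 → $48,650; Becker 44,242.86 → $44,250; Tam 53,091.43 → $53,100.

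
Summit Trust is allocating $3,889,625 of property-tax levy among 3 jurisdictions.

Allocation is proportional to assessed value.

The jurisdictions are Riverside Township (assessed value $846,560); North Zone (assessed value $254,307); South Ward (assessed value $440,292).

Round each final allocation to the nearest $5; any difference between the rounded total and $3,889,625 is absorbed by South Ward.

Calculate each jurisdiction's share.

Riverside Township: $2,136,575 · North Zone: $641,830 · South Ward: $1,111,220

Total assessed value = 1,541,159.
Pro-rata amounts: Riverside Township 846,560/1,541,159 × $3,889,625 = 2,136,574.45; North Zone 254,307/1,541,159 × $3,889,625 = 641,827.91; South Ward 440,292/1,541,159 × $3,889,625 = 1,111,222.64.
Rounded to nearest $5: Riverside Township $2,136,575; North Zone $641,830; South Ward $1,111,225. Sum = $3,889,630.
Difference $3,889,625 − $3,889,630 = −$5 applied to South Ward: South Ward becomes $1,111,220.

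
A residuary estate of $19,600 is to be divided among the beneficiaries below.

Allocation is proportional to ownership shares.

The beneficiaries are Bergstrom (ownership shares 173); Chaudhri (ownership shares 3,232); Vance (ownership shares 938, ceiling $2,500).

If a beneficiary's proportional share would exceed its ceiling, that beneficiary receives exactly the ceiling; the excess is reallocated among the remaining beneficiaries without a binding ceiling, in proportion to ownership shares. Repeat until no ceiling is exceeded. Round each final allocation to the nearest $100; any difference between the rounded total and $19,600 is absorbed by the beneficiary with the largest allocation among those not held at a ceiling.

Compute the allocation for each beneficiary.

Bergstrom: $900; Chaudhri: $16,200; Vance: $2,500

Combined ownership shares = 4,343.
Unconstrained shares: Bergstrom 780.75; Chaudhri 14,586.05; Vance 4,233.20.
Held at cap: Vance ($2,500); balance $17,100 reallocated over remaining ownership shares 3,405.
Redistributed shares: Bergstrom 868.81 → $900; Chaudhri 16,231.19 → $16,200.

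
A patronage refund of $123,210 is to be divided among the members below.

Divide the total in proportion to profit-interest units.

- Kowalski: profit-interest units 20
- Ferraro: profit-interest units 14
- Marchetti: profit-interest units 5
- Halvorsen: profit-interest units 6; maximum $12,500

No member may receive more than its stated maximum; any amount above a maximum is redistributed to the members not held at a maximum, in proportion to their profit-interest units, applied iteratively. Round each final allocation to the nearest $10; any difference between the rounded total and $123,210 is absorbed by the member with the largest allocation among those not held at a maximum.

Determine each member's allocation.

Kowalski: $56,780 · Ferraro: $39,740 · Marchetti: $14,190 · Halvorsen: $12,500

Profit-interest units total: 45.
Proportional shares (ignoring caps): Kowalski 54,760.00; Ferraro 38,332.00; Marchetti 13,690.00; Halvorsen 16,428.00.
Held at cap: Halvorsen ($12,500); residual $110,710 reallocated over remaining profit-interest units 39.
Shares after redistribution: Kowalski 56,774.36 → $56,770; Ferraro 39,742.05 → $39,740; Marchetti 14,193.59 → $14,190.
Rounding difference +$10 applied to Kowalski → $56,780.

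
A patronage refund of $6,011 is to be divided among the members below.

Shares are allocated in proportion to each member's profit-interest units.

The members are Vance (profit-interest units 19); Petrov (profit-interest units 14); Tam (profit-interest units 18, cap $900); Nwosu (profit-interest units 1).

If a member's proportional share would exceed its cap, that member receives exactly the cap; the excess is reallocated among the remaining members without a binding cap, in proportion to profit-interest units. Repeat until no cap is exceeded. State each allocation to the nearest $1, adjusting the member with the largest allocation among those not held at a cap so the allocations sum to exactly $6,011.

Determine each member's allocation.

Profit-interest units total: 52.
Pro-rata shares before constraints: Vance 2,196.33; Petrov 1,618.35; Tam 2,080.73; Nwosu 115.60.
Cap binds for Tam ($900); residual $5,111 reallocated over remaining profit-interest units 34.
Shares after redistribution: Vance 2,856.15 → $2,856; Petrov 2,104.53 → $2,105; Nwosu 150.32 → $150.

Vance: $2,856; Petrov: $2,105; Tam: $900; Nwosu: $150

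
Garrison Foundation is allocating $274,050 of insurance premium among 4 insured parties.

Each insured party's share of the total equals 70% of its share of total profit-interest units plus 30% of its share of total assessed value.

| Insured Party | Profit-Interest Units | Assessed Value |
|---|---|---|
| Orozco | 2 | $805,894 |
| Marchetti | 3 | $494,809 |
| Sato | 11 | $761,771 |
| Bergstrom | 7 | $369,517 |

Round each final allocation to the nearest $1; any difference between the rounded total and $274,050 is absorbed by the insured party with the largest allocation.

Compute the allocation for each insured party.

Profit-interest units total 23; assessed value total 2,431,991.
Composite weights (70% profit-interest units + 30% assessed value): Orozco 0.1603; Marchetti 0.1523; Sato 0.4288; Bergstrom 0.2586.
Unrounded shares: Orozco 43,925.06; Marchetti 41,749.29; Sato 117,499.33; Bergstrom 70,876.32.
After rounding ($1): Orozco $43,925; Marchetti $41,749; Sato $117,499; Bergstrom $70,876. Sum = $274,049.
Difference $274,050 − $274,049 = +$1 applied to largest allocation (Sato): Sato becomes $117,500.

Orozco: $43,925; Marchetti: $41,749; Sato: $117,500; Bergstrom: $70,876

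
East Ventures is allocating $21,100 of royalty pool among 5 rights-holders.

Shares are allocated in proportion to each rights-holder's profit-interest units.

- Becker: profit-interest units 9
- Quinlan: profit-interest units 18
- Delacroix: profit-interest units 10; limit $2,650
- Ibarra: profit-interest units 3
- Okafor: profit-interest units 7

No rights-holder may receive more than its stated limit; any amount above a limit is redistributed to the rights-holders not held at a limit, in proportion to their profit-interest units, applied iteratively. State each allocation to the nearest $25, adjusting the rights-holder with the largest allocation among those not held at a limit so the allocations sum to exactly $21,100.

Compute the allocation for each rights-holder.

Profit-interest units total: 47.
Unconstrained shares: Becker 4,040.43; Quinlan 8,080.85; Delacroix 4,489.36; Ibarra 1,346.81; Okafor 3,142.55.
Capped: Delacroix ($2,650); remaining pool $18,450 reallocated over remaining profit-interest units 37.
Redistributed shares: Becker 4,487.84 → $4,500; Quinlan 8,975.68 → $8,975; Ibarra 1,495.95 → $1,500; Okafor 3,490.54 → $3,500.
Rounding difference −$25 applied to Quinlan → $8,950.

Becker: $4,500 · Quinlan: $8,950 · Delacroix: $2,650 · Ibarra: $1,500 · Okafor: $3,500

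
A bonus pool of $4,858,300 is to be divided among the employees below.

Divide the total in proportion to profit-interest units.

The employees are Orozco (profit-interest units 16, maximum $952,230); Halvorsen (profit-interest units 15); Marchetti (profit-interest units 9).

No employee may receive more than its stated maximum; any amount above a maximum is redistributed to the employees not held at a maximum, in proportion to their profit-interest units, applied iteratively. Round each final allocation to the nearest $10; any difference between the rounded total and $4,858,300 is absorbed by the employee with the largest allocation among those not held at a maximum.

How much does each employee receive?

Total profit-interest units = 40.
Unconstrained shares: Orozco 1,943,320.00; Halvorsen 1,821,862.50; Marchetti 1,093,117.50.
Held at cap: Orozco ($952,230); balance $3,906,070 reallocated over remaining profit-interest units 24.
Remaining shares: Halvorsen 2,441,293.75 → $2,441,290; Marchetti 1,464,776.25 → $1,464,780.

Orozco: $952,230 · Halvorsen: $2,441,290 · Marchetti: $1,464,780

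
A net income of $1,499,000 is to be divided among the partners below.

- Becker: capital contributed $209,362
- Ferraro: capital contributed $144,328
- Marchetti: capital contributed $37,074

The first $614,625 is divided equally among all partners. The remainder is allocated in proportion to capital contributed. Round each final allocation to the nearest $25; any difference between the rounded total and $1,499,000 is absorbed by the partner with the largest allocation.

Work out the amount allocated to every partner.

Equal tier: $614,625 ÷ 3 = $204,875 apiece.
Remainder $884,375 by capital contributed (total 390,764): Becker 473,826.96 → $473,825; Ferraro 326,642.36 → $326,650; Marchetti 83,905.68 → $83,900.
Totals: Becker $204,875 + $473,825 = $678,700; Ferraro $204,875 + $326,650 = $531,525; Marchetti $204,875 + $83,900 = $288,775.

Becker: $678,700 | Ferraro: $531,525 | Marchetti: $288,775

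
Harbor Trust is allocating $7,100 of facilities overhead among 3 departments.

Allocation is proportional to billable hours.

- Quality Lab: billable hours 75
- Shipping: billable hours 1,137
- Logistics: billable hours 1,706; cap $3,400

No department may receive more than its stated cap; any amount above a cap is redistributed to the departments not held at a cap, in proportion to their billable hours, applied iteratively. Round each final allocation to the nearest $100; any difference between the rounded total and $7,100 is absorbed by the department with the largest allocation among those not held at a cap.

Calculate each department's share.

Billable hours total: 2,918.
Proportional shares (ignoring caps): Quality Lab 182.49; Shipping 2,766.52; Logistics 4,150.99.
Held at cap: Logistics ($3,400); residual $3,700 reallocated over remaining billable hours 1,212.
Remaining shares: Quality Lab 228.96 → $200; Shipping 3,471.04 → $3,500.

Quality Lab: $200; Shipping: $3,500; Logistics: $3,400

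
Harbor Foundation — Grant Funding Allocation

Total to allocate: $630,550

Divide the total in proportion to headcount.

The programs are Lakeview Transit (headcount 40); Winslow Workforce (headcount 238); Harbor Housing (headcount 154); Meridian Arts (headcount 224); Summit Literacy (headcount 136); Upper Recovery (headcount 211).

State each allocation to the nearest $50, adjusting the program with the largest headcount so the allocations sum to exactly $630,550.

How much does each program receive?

Headcount total: 1,003.
Raw shares: Lakeview Transit 40/1,003 × $630,550 = 25,146.56; Winslow Workforce 238/1,003 × $630,550 = 149,622.03; Harbor Housing 154/1,003 × $630,550 = 96,814.26; Meridian Arts 224/1,003 × $630,550 = 140,820.74; Summit Literacy 136/1,003 × $630,550 = 85,498.31; Upper Recovery 211/1,003 × $630,550 = 132,648.11.
At nearest $50: Lakeview Transit $25,150; Winslow Workforce $149,600; Harbor Housing $96,800; Meridian Arts $140,800; Summit Literacy $85,500; Upper Recovery $132,650. Sum = $630,500.
Difference $630,550 − $630,500 = +$50 applied to largest headcount (Winslow Workforce): Winslow Workforce becomes $149,650.

Lakeview Transit: $25,150 · Winslow Workforce: $149,650 · Harbor Housing: $96,800 · Meridian Arts: $140,800 · Summit Literacy: $85,500 · Upper Recovery: $132,650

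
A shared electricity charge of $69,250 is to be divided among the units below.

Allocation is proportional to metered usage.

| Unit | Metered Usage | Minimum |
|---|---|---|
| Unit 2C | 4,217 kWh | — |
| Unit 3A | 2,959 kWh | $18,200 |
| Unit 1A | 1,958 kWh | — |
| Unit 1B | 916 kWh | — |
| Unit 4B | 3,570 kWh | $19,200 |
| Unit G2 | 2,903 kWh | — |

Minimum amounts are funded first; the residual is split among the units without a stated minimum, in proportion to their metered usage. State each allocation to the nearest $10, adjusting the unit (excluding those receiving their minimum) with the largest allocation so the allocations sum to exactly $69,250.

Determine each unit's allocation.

Unit 2C: $13,440; Unit 3A: $18,200; Unit 1A: $6,240; Unit 1B: $2,920; Unit 4B: $19,200; Unit G2: $9,250

Fund the minimums — Unit 3A $18,200; Unit 4B $19,200. Residual $31,850.
Residual split over remaining metered usage 9,994: Unit 2C 13,439.21 → $13,440; Unit 1A 6,239.97 → $6,240; Unit 1B 2,919.21 → $2,920; Unit G2 9,251.61 → $9,250.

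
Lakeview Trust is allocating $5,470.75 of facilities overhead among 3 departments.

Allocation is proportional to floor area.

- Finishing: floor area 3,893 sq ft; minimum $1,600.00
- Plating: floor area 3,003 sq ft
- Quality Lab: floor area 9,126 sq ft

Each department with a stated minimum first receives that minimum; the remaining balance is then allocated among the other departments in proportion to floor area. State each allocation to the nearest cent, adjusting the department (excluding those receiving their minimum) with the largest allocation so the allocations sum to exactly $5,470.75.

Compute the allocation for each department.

Finishing: $1,600.00; Plating: $958.35; Quality Lab: $2,912.40

Fund the minimums — Finishing $1,600.00. Balance $3,870.75.
Balance split over remaining floor area 12,129: Plating 958.3529 → $958.35; Quality Lab 2,912.3971 → $2,912.40.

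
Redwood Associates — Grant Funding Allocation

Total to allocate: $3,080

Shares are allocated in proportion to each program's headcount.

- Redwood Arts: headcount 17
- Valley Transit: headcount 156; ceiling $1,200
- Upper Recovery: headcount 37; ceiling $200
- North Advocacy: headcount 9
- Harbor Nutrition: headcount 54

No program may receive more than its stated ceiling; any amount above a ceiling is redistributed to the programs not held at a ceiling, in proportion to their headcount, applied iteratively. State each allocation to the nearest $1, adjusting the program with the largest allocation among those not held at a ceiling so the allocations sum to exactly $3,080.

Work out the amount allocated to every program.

Redwood Arts: $357 | Valley Transit: $1,200 | Upper Recovery: $200 | North Advocacy: $189 | Harbor Nutrition: $1,134

Headcount total: 273.
Proportional shares (ignoring caps): Redwood Arts 191.79; Valley Transit 1,760.00; Upper Recovery 417.44; North Advocacy 101.54; Harbor Nutrition 609.23.
Cap binds for Valley Transit ($1,200), Upper Recovery ($200); remaining pool $1,680 reallocated over remaining headcount 80.
Remaining shares: Redwood Arts 357.00 → $357; North Advocacy 189.00 → $189; Harbor Nutrition 1,134.00 → $1,134.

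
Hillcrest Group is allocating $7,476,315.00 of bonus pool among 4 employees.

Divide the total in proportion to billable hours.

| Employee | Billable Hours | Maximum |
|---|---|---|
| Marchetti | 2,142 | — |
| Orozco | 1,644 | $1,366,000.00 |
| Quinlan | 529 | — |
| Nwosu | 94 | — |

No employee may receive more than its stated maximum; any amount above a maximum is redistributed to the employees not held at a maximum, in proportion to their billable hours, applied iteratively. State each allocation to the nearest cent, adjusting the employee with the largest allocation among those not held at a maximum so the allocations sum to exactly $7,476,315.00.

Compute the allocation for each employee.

Marchetti: $4,733,560.48 · Orozco: $1,366,000.00 · Quinlan: $1,169,025.91 · Nwosu: $207,728.61

Combined billable hours = 4,409.
Unconstrained shares: Marchetti 3,632,176.6228; Orozco 2,787,720.9934; Quinlan 897,022.1445; Nwosu 159,395.2393.
Cap binds for Orozco ($1,366,000.00); residual $6,110,315.00 reallocated over remaining billable hours 2,765.
Redistributed shares: Marchetti 4,733,560.4810 → $4,733,560.48; Quinlan 1,169,025.9078 → $1,169,025.91; Nwosu 207,728.6112 → $207,728.61.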